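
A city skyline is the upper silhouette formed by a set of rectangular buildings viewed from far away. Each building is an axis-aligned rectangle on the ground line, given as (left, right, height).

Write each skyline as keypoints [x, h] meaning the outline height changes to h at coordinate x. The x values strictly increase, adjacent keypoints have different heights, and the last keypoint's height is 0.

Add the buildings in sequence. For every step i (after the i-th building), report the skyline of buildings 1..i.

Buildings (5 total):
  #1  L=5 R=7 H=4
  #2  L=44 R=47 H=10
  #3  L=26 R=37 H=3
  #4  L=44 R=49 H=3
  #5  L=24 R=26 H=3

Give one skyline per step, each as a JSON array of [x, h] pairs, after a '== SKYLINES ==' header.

== SKYLINES ==
[[5,4],[7,0]]
[[5,4],[7,0],[44,10],[47,0]]
[[5,4],[7,0],[26,3],[37,0],[44,10],[47,0]]
[[5,4],[7,0],[26,3],[37,0],[44,10],[47,3],[49,0]]
[[5,4],[7,0],[24,3],[37,0],[44,10],[47,3],[49,0]]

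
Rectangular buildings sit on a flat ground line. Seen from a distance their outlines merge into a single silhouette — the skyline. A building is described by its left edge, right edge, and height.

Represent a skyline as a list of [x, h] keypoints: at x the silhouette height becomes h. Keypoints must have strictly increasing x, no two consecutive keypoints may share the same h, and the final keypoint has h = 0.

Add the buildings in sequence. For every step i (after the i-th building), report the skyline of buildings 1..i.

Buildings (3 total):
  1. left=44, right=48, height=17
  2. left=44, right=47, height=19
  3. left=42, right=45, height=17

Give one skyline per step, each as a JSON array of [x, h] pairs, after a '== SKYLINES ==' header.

== SKYLINES ==
[[44,17],[48,0]]
[[44,19],[47,17],[48,0]]
[[42,17],[44,19],[47,17],[48,0]]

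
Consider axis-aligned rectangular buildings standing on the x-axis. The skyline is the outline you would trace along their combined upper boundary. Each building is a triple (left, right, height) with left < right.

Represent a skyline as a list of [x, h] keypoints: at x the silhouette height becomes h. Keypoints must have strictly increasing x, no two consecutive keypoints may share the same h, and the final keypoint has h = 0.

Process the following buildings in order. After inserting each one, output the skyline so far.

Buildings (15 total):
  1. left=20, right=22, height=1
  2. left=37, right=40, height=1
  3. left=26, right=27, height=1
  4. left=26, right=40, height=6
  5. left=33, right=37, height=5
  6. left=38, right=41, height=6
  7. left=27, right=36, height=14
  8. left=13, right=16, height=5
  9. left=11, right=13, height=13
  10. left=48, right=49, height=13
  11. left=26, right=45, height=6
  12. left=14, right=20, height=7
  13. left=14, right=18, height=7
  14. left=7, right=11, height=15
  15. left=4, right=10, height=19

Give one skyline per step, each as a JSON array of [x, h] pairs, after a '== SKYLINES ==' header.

== SKYLINES ==
[[20,1],[22,0]]
[[20,1],[22,0],[37,1],[40,0]]
[[20,1],[22,0],[26,1],[27,0],[37,1],[40,0]]
[[20,1],[22,0],[26,6],[40,0]]
[[20,1],[22,0],[26,6],[40,0]]
[[20,1],[22,0],[26,6],[41,0]]
[[20,1],[22,0],[26,6],[27,14],[36,6],[41,0]]
[[13,5],[16,0],[20,1],[22,0],[26,6],[27,14],[36,6],[41,0]]
[[11,13],[13,5],[16,0],[20,1],[22,0],[26,6],[27,14],[36,6],[41,0]]
[[11,13],[13,5],[16,0],[20,1],[22,0],[26,6],[27,14],[36,6],[41,0],[48,13],[49,0]]
[[11,13],[13,5],[16,0],[20,1],[22,0],[26,6],[27,14],[36,6],[45,0],[48,13],[49,0]]
[[11,13],[13,5],[14,7],[20,1],[22,0],[26,6],[27,14],[36,6],[45,0],[48,13],[49,0]]
[[11,13],[13,5],[14,7],[20,1],[22,0],[26,6],[27,14],[36,6],[45,0],[48,13],[49,0]]
[[7,15],[11,13],[13,5],[14,7],[20,1],[22,0],[26,6],[27,14],[36,6],[45,0],[48,13],[49,0]]
[[4,19],[10,15],[11,13],[13,5],[14,7],[20,1],[22,0],[26,6],[27,14],[36,6],[45,0],[48,13],[49,0]]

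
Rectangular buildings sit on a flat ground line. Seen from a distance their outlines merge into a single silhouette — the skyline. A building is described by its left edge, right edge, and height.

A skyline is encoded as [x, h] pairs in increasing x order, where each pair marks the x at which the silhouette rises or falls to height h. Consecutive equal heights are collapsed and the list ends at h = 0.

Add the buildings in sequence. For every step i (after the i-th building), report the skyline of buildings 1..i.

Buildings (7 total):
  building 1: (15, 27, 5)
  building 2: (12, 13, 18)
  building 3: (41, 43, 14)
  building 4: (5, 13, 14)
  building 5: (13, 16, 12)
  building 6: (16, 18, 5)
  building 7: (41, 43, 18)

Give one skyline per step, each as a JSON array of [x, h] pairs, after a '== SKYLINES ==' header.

== SKYLINES ==
[[15,5],[27,0]]
[[12,18],[13,0],[15,5],[27,0]]
[[12,18],[13,0],[15,5],[27,0],[41,14],[43,0]]
[[5,14],[12,18],[13,0],[15,5],[27,0],[41,14],[43,0]]
[[5,14],[12,18],[13,12],[16,5],[27,0],[41,14],[43,0]]
[[5,14],[12,18],[13,12],[16,5],[27,0],[41,14],[43,0]]
[[5,14],[12,18],[13,12],[16,5],[27,0],[41,18],[43,0]]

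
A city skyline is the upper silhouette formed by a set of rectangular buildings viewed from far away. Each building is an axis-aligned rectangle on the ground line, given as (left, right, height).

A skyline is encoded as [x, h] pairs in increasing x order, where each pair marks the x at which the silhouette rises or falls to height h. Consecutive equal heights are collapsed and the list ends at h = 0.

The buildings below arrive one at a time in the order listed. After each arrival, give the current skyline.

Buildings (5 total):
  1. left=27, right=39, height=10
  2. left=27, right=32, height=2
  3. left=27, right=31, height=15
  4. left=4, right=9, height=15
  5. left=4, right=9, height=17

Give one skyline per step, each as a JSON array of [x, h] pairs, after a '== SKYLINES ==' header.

== SKYLINES ==
[[27,10],[39,0]]
[[27,10],[39,0]]
[[27,15],[31,10],[39,0]]
[[4,15],[9,0],[27,15],[31,10],[39,0]]
[[4,17],[9,0],[27,15],[31,10],[39,0]]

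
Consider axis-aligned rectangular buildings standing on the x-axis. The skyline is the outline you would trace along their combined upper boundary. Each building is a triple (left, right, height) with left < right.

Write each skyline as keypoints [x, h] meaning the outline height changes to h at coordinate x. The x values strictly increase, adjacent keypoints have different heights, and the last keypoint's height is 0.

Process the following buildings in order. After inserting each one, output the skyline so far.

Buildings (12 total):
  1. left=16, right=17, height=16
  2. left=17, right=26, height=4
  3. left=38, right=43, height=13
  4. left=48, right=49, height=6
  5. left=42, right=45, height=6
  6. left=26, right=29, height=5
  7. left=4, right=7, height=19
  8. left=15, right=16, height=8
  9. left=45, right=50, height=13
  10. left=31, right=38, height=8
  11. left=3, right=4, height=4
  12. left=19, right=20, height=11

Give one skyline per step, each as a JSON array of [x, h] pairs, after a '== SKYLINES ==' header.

== SKYLINES ==
[[16,16],[17,0]]
[[16,16],[17,4],[26,0]]
[[16,16],[17,4],[26,0],[38,13],[43,0]]
[[16,16],[17,4],[26,0],[38,13],[43,0],[48,6],[49,0]]
[[16,16],[17,4],[26,0],[38,13],[43,6],[45,0],[48,6],[49,0]]
[[16,16],[17,4],[26,5],[29,0],[38,13],[43,6],[45,0],[48,6],[49,0]]
[[4,19],[7,0],[16,16],[17,4],[26,5],[29,0],[38,13],[43,6],[45,0],[48,6],[49,0]]
[[4,19],[7,0],[15,8],[16,16],[17,4],[26,5],[29,0],[38,13],[43,6],[45,0],[48,6],[49,0]]
[[4,19],[7,0],[15,8],[16,16],[17,4],[26,5],[29,0],[38,13],[43,6],[45,13],[50,0]]
[[4,19],[7,0],[15,8],[16,16],[17,4],[26,5],[29,0],[31,8],[38,13],[43,6],[45,13],[50,0]]
[[3,4],[4,19],[7,0],[15,8],[16,16],[17,4],[26,5],[29,0],[31,8],[38,13],[43,6],[45,13],[50,0]]
[[3,4],[4,19],[7,0],[15,8],[16,16],[17,4],[19,11],[20,4],[26,5],[29,0],[31,8],[38,13],[43,6],[45,13],[50,0]]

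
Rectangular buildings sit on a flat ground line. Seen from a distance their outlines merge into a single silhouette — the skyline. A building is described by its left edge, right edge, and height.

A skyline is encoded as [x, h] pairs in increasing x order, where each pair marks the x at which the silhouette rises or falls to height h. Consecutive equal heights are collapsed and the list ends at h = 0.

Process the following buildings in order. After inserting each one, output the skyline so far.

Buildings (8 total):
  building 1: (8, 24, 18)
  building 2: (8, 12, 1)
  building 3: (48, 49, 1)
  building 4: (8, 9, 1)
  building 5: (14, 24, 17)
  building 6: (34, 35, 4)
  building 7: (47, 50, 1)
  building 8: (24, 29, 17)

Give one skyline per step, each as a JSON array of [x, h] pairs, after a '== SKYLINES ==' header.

== SKYLINES ==
[[8,18],[24,0]]
[[8,18],[24,0]]
[[8,18],[24,0],[48,1],[49,0]]
[[8,18],[24,0],[48,1],[49,0]]
[[8,18],[24,0],[48,1],[49,0]]
[[8,18],[24,0],[34,4],[35,0],[48,1],[49,0]]
[[8,18],[24,0],[34,4],[35,0],[47,1],[50,0]]
[[8,18],[24,17],[29,0],[34,4],[35,0],[47,1],[50,0]]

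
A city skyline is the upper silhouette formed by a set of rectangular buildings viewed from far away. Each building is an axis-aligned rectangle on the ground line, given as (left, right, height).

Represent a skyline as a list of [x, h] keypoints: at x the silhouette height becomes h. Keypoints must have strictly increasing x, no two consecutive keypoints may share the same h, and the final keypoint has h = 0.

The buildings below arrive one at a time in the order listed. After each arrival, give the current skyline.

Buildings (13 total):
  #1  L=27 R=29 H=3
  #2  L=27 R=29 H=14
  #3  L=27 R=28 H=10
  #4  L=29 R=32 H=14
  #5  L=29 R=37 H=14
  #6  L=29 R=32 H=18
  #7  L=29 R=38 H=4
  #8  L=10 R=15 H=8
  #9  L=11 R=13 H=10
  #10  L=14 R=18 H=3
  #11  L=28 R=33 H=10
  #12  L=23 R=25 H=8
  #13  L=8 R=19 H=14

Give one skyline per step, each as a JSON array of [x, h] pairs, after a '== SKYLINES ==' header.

== SKYLINES ==
[[27,3],[29,0]]
[[27,14],[29,0]]
[[27,14],[29,0]]
[[27,14],[32,0]]
[[27,14],[37,0]]
[[27,14],[29,18],[32,14],[37,0]]
[[27,14],[29,18],[32,14],[37,4],[38,0]]
[[10,8],[15,0],[27,14],[29,18],[32,14],[37,4],[38,0]]
[[10,8],[11,10],[13,8],[15,0],[27,14],[29,18],[32,14],[37,4],[38,0]]
[[10,8],[11,10],[13,8],[15,3],[18,0],[27,14],[29,18],[32,14],[37,4],[38,0]]
[[10,8],[11,10],[13,8],[15,3],[18,0],[27,14],[29,18],[32,14],[37,4],[38,0]]
[[10,8],[11,10],[13,8],[15,3],[18,0],[23,8],[25,0],[27,14],[29,18],[32,14],[37,4],[38,0]]
[[8,14],[19,0],[23,8],[25,0],[27,14],[29,18],[32,14],[37,4],[38,0]]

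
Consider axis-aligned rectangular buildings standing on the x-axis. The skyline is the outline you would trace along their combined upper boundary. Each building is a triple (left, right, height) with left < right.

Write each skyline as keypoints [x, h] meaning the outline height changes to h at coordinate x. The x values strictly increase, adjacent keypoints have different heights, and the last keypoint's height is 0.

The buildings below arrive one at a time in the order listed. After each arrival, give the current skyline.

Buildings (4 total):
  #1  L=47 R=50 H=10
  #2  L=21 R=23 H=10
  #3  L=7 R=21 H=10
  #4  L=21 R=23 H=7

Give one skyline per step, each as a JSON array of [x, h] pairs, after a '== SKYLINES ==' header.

== SKYLINES ==
[[47,10],[50,0]]
[[21,10],[23,0],[47,10],[50,0]]
[[7,10],[23,0],[47,10],[50,0]]
[[7,10],[23,0],[47,10],[50,0]]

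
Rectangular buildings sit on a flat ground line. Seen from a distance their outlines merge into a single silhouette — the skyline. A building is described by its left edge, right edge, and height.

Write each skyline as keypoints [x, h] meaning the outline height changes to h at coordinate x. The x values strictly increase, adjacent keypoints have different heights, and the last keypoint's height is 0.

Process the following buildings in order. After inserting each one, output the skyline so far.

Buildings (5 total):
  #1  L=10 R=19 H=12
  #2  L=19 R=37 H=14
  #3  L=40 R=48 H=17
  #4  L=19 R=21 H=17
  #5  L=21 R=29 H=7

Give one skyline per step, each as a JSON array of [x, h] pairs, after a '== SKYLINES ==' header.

== SKYLINES ==
[[10,12],[19,0]]
[[10,12],[19,14],[37,0]]
[[10,12],[19,14],[37,0],[40,17],[48,0]]
[[10,12],[19,17],[21,14],[37,0],[40,17],[48,0]]
[[10,12],[19,17],[21,14],[37,0],[40,17],[48,0]]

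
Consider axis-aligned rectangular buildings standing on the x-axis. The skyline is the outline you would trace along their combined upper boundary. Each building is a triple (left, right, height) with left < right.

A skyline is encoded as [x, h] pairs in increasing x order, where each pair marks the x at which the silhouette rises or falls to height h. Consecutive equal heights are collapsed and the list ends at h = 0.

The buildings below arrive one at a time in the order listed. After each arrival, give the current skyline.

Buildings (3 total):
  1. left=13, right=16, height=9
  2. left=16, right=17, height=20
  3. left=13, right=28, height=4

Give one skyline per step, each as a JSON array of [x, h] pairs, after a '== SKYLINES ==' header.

== SKYLINES ==
[[13,9],[16,0]]
[[13,9],[16,20],[17,0]]
[[13,9],[16,20],[17,4],[28,0]]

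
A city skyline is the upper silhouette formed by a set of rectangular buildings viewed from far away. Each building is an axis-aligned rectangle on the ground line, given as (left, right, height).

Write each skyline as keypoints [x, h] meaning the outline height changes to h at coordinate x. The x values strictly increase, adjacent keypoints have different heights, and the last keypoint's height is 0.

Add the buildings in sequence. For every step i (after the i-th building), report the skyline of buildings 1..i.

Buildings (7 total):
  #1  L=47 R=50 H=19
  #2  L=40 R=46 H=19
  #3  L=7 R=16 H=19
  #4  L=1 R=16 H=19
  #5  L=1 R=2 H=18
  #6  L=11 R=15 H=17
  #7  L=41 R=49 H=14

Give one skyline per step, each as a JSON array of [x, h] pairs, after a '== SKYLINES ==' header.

== SKYLINES ==
[[47,19],[50,0]]
[[40,19],[46,0],[47,19],[50,0]]
[[7,19],[16,0],[40,19],[46,0],[47,19],[50,0]]
[[1,19],[16,0],[40,19],[46,0],[47,19],[50,0]]
[[1,19],[16,0],[40,19],[46,0],[47,19],[50,0]]
[[1,19],[16,0],[40,19],[46,0],[47,19],[50,0]]
[[1,19],[16,0],[40,19],[46,14],[47,19],[50,0]]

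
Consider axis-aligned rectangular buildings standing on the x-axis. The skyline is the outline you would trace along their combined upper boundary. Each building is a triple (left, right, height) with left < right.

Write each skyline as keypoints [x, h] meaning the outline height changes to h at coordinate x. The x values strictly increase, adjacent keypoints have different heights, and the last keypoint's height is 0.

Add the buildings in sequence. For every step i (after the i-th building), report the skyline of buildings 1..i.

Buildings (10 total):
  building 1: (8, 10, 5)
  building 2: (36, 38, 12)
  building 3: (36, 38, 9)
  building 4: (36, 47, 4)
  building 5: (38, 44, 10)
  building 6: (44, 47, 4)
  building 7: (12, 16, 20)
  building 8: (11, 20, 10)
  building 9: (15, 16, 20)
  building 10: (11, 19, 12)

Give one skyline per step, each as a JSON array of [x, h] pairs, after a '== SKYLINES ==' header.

== SKYLINES ==
[[8,5],[10,0]]
[[8,5],[10,0],[36,12],[38,0]]
[[8,5],[10,0],[36,12],[38,0]]
[[8,5],[10,0],[36,12],[38,4],[47,0]]
[[8,5],[10,0],[36,12],[38,10],[44,4],[47,0]]
[[8,5],[10,0],[36,12],[38,10],[44,4],[47,0]]
[[8,5],[10,0],[12,20],[16,0],[36,12],[38,10],[44,4],[47,0]]
[[8,5],[10,0],[11,10],[12,20],[16,10],[20,0],[36,12],[38,10],[44,4],[47,0]]
[[8,5],[10,0],[11,10],[12,20],[16,10],[20,0],[36,12],[38,10],[44,4],[47,0]]
[[8,5],[10,0],[11,12],[12,20],[16,12],[19,10],[20,0],[36,12],[38,10],[44,4],[47,0]]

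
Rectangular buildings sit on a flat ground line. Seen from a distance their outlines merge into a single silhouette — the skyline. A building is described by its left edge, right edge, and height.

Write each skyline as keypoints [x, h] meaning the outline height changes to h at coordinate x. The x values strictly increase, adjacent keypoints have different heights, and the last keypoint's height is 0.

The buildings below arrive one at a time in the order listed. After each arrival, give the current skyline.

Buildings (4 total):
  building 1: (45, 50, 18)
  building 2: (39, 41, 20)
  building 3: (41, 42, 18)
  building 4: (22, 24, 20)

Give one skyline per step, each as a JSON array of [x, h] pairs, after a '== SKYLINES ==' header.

== SKYLINES ==
[[45,18],[50,0]]
[[39,20],[41,0],[45,18],[50,0]]
[[39,20],[41,18],[42,0],[45,18],[50,0]]
[[22,20],[24,0],[39,20],[41,18],[42,0],[45,18],[50,0]]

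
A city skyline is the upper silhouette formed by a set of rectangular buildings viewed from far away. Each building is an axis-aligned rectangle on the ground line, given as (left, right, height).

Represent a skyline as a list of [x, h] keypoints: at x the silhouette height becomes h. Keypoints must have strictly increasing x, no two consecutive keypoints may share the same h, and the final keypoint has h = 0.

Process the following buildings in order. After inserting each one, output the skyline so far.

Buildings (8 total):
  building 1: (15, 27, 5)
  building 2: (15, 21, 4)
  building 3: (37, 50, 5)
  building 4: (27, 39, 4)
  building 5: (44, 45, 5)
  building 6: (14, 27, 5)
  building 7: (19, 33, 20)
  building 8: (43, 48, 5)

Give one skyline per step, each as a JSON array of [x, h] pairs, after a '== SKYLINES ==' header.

== SKYLINES ==
[[15,5],[27,0]]
[[15,5],[27,0]]
[[15,5],[27,0],[37,5],[50,0]]
[[15,5],[27,4],[37,5],[50,0]]
[[15,5],[27,4],[37,5],[50,0]]
[[14,5],[27,4],[37,5],[50,0]]
[[14,5],[19,20],[33,4],[37,5],[50,0]]
[[14,5],[19,20],[33,4],[37,5],[50,0]]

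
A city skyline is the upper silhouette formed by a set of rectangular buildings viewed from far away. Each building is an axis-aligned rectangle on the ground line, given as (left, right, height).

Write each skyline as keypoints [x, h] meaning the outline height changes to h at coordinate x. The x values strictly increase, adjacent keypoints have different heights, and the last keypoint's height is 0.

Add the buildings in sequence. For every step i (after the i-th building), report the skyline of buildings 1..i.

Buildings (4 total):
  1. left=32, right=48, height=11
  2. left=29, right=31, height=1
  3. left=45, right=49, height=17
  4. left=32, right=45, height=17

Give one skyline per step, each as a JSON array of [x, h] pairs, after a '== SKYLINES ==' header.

== SKYLINES ==
[[32,11],[48,0]]
[[29,1],[31,0],[32,11],[48,0]]
[[29,1],[31,0],[32,11],[45,17],[49,0]]
[[29,1],[31,0],[32,17],[49,0]]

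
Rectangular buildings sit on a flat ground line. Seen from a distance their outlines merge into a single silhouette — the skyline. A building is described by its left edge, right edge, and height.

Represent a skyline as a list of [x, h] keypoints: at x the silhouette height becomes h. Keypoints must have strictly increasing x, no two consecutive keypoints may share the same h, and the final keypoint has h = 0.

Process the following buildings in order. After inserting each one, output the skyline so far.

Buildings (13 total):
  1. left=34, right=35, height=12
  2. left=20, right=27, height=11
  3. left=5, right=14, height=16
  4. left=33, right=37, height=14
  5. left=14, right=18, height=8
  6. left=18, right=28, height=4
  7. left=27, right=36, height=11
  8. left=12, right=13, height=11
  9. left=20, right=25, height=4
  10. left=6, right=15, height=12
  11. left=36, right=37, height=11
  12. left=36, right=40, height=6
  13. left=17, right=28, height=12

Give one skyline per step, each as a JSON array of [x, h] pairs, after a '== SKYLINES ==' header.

== SKYLINES ==
[[34,12],[35,0]]
[[20,11],[27,0],[34,12],[35,0]]
[[5,16],[14,0],[20,11],[27,0],[34,12],[35,0]]
[[5,16],[14,0],[20,11],[27,0],[33,14],[37,0]]
[[5,16],[14,8],[18,0],[20,11],[27,0],[33,14],[37,0]]
[[5,16],[14,8],[18,4],[20,11],[27,4],[28,0],[33,14],[37,0]]
[[5,16],[14,8],[18,4],[20,11],[33,14],[37,0]]
[[5,16],[14,8],[18,4],[20,11],[33,14],[37,0]]
[[5,16],[14,8],[18,4],[20,11],[33,14],[37,0]]
[[5,16],[14,12],[15,8],[18,4],[20,11],[33,14],[37,0]]
[[5,16],[14,12],[15,8],[18,4],[20,11],[33,14],[37,0]]
[[5,16],[14,12],[15,8],[18,4],[20,11],[33,14],[37,6],[40,0]]
[[5,16],[14,12],[15,8],[17,12],[28,11],[33,14],[37,6],[40,0]]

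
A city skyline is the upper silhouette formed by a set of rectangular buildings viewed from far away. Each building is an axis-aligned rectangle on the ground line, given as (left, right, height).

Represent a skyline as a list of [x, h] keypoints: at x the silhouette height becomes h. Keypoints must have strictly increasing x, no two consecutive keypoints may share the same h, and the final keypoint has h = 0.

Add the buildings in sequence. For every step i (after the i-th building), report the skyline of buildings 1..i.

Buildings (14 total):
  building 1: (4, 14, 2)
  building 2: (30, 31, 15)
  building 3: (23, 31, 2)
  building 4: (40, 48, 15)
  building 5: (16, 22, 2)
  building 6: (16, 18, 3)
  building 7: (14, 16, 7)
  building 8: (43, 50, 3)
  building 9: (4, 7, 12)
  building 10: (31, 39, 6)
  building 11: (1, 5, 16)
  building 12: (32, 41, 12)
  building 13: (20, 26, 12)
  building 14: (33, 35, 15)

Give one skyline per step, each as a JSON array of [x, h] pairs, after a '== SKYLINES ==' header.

== SKYLINES ==
[[4,2],[14,0]]
[[4,2],[14,0],[30,15],[31,0]]
[[4,2],[14,0],[23,2],[30,15],[31,0]]
[[4,2],[14,0],[23,2],[30,15],[31,0],[40,15],[48,0]]
[[4,2],[14,0],[16,2],[22,0],[23,2],[30,15],[31,0],[40,15],[48,0]]
[[4,2],[14,0],[16,3],[18,2],[22,0],[23,2],[30,15],[31,0],[40,15],[48,0]]
[[4,2],[14,7],[16,3],[18,2],[22,0],[23,2],[30,15],[31,0],[40,15],[48,0]]
[[4,2],[14,7],[16,3],[18,2],[22,0],[23,2],[30,15],[31,0],[40,15],[48,3],[50,0]]
[[4,12],[7,2],[14,7],[16,3],[18,2],[22,0],[23,2],[30,15],[31,0],[40,15],[48,3],[50,0]]
[[4,12],[7,2],[14,7],[16,3],[18,2],[22,0],[23,2],[30,15],[31,6],[39,0],[40,15],[48,3],[50,0]]
[[1,16],[5,12],[7,2],[14,7],[16,3],[18,2],[22,0],[23,2],[30,15],[31,6],[39,0],[40,15],[48,3],[50,0]]
[[1,16],[5,12],[7,2],[14,7],[16,3],[18,2],[22,0],[23,2],[30,15],[31,6],[32,12],[40,15],[48,3],[50,0]]
[[1,16],[5,12],[7,2],[14,7],[16,3],[18,2],[20,12],[26,2],[30,15],[31,6],[32,12],[40,15],[48,3],[50,0]]
[[1,16],[5,12],[7,2],[14,7],[16,3],[18,2],[20,12],[26,2],[30,15],[31,6],[32,12],[33,15],[35,12],[40,15],[48,3],[50,0]]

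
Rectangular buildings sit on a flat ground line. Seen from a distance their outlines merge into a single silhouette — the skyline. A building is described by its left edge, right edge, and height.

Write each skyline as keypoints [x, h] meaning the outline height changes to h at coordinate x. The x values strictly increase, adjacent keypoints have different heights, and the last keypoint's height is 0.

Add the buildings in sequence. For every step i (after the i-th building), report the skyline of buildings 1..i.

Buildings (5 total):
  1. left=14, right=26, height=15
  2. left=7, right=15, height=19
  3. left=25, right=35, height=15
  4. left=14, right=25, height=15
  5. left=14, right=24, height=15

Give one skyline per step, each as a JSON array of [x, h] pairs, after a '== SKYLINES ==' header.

== SKYLINES ==
[[14,15],[26,0]]
[[7,19],[15,15],[26,0]]
[[7,19],[15,15],[35,0]]
[[7,19],[15,15],[35,0]]
[[7,19],[15,15],[35,0]]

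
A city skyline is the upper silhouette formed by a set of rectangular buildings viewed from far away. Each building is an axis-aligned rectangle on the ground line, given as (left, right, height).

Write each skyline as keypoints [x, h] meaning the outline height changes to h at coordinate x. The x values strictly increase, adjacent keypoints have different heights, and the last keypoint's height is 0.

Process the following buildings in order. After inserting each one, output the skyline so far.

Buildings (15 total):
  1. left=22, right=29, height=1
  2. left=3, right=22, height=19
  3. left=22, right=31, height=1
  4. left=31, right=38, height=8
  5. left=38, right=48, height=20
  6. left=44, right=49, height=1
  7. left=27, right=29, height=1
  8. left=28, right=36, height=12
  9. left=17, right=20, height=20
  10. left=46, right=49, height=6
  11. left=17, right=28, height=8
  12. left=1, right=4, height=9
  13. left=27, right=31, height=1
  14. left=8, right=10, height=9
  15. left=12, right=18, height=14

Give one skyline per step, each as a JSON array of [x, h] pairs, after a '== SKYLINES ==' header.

== SKYLINES ==
[[22,1],[29,0]]
[[3,19],[22,1],[29,0]]
[[3,19],[22,1],[31,0]]
[[3,19],[22,1],[31,8],[38,0]]
[[3,19],[22,1],[31,8],[38,20],[48,0]]
[[3,19],[22,1],[31,8],[38,20],[48,1],[49,0]]
[[3,19],[22,1],[31,8],[38,20],[48,1],[49,0]]
[[3,19],[22,1],[28,12],[36,8],[38,20],[48,1],[49,0]]
[[3,19],[17,20],[20,19],[22,1],[28,12],[36,8],[38,20],[48,1],[49,0]]
[[3,19],[17,20],[20,19],[22,1],[28,12],[36,8],[38,20],[48,6],[49,0]]
[[3,19],[17,20],[20,19],[22,8],[28,12],[36,8],[38,20],[48,6],[49,0]]
[[1,9],[3,19],[17,20],[20,19],[22,8],[28,12],[36,8],[38,20],[48,6],[49,0]]
[[1,9],[3,19],[17,20],[20,19],[22,8],[28,12],[36,8],[38,20],[48,6],[49,0]]
[[1,9],[3,19],[17,20],[20,19],[22,8],[28,12],[36,8],[38,20],[48,6],[49,0]]
[[1,9],[3,19],[17,20],[20,19],[22,8],[28,12],[36,8],[38,20],[48,6],[49,0]]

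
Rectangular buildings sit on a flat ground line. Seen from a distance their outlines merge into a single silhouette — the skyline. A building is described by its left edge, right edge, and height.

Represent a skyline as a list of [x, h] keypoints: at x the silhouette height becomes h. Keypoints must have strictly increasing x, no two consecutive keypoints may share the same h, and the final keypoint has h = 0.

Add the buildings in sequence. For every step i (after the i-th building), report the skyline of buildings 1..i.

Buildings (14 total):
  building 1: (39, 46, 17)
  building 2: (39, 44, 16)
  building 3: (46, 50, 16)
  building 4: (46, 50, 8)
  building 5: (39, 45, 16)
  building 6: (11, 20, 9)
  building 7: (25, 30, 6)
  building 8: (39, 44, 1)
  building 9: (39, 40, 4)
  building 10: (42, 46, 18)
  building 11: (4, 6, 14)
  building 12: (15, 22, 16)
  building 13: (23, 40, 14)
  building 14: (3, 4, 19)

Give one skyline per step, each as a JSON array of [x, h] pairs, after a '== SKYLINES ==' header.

== SKYLINES ==
[[39,17],[46,0]]
[[39,17],[46,0]]
[[39,17],[46,16],[50,0]]
[[39,17],[46,16],[50,0]]
[[39,17],[46,16],[50,0]]
[[11,9],[20,0],[39,17],[46,16],[50,0]]
[[11,9],[20,0],[25,6],[30,0],[39,17],[46,16],[50,0]]
[[11,9],[20,0],[25,6],[30,0],[39,17],[46,16],[50,0]]
[[11,9],[20,0],[25,6],[30,0],[39,17],[46,16],[50,0]]
[[11,9],[20,0],[25,6],[30,0],[39,17],[42,18],[46,16],[50,0]]
[[4,14],[6,0],[11,9],[20,0],[25,6],[30,0],[39,17],[42,18],[46,16],[50,0]]
[[4,14],[6,0],[11,9],[15,16],[22,0],[25,6],[30,0],[39,17],[42,18],[46,16],[50,0]]
[[4,14],[6,0],[11,9],[15,16],[22,0],[23,14],[39,17],[42,18],[46,16],[50,0]]
[[3,19],[4,14],[6,0],[11,9],[15,16],[22,0],[23,14],[39,17],[42,18],[46,16],[50,0]]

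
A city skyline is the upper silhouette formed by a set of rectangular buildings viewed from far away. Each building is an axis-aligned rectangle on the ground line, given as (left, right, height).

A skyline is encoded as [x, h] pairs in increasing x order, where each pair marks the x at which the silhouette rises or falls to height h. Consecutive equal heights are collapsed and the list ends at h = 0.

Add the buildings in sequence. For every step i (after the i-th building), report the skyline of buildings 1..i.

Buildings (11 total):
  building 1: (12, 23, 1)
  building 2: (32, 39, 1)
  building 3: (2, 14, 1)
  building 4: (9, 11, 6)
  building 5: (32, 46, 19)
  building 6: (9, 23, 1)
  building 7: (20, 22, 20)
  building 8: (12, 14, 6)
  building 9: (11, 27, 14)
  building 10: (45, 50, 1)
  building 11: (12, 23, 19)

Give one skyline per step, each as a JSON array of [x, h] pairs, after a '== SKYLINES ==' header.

== SKYLINES ==
[[12,1],[23,0]]
[[12,1],[23,0],[32,1],[39,0]]
[[2,1],[23,0],[32,1],[39,0]]
[[2,1],[9,6],[11,1],[23,0],[32,1],[39,0]]
[[2,1],[9,6],[11,1],[23,0],[32,19],[46,0]]
[[2,1],[9,6],[11,1],[23,0],[32,19],[46,0]]
[[2,1],[9,6],[11,1],[20,20],[22,1],[23,0],[32,19],[46,0]]
[[2,1],[9,6],[11,1],[12,6],[14,1],[20,20],[22,1],[23,0],[32,19],[46,0]]
[[2,1],[9,6],[11,14],[20,20],[22,14],[27,0],[32,19],[46,0]]
[[2,1],[9,6],[11,14],[20,20],[22,14],[27,0],[32,19],[46,1],[50,0]]
[[2,1],[9,6],[11,14],[12,19],[20,20],[22,19],[23,14],[27,0],[32,19],[46,1],[50,0]]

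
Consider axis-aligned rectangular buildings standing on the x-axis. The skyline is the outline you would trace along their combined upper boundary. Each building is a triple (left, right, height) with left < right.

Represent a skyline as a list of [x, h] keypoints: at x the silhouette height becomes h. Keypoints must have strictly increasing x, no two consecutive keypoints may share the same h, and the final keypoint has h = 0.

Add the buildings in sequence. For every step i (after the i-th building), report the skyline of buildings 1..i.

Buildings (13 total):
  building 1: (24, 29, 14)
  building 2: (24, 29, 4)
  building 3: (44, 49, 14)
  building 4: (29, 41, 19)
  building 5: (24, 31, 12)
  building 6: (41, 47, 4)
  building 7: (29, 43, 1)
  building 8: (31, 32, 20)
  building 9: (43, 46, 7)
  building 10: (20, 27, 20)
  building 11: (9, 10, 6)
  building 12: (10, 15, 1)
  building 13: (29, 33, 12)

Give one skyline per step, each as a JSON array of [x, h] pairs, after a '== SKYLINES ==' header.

== SKYLINES ==
[[24,14],[29,0]]
[[24,14],[29,0]]
[[24,14],[29,0],[44,14],[49,0]]
[[24,14],[29,19],[41,0],[44,14],[49,0]]
[[24,14],[29,19],[41,0],[44,14],[49,0]]
[[24,14],[29,19],[41,4],[44,14],[49,0]]
[[24,14],[29,19],[41,4],[44,14],[49,0]]
[[24,14],[29,19],[31,20],[32,19],[41,4],[44,14],[49,0]]
[[24,14],[29,19],[31,20],[32,19],[41,4],[43,7],[44,14],[49,0]]
[[20,20],[27,14],[29,19],[31,20],[32,19],[41,4],[43,7],[44,14],[49,0]]
[[9,6],[10,0],[20,20],[27,14],[29,19],[31,20],[32,19],[41,4],[43,7],[44,14],[49,0]]
[[9,6],[10,1],[15,0],[20,20],[27,14],[29,19],[31,20],[32,19],[41,4],[43,7],[44,14],[49,0]]
[[9,6],[10,1],[15,0],[20,20],[27,14],[29,19],[31,20],[32,19],[41,4],[43,7],[44,14],[49,0]]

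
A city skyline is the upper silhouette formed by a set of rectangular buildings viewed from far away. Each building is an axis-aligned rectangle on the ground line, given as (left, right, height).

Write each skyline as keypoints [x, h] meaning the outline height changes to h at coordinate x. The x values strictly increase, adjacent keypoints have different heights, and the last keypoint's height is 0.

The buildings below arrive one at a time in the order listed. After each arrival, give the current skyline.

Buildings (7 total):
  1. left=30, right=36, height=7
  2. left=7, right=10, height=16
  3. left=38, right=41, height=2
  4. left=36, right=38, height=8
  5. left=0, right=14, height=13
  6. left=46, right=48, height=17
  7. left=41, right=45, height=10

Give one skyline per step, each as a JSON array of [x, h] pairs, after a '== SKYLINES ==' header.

== SKYLINES ==
[[30,7],[36,0]]
[[7,16],[10,0],[30,7],[36,0]]
[[7,16],[10,0],[30,7],[36,0],[38,2],[41,0]]
[[7,16],[10,0],[30,7],[36,8],[38,2],[41,0]]
[[0,13],[7,16],[10,13],[14,0],[30,7],[36,8],[38,2],[41,0]]
[[0,13],[7,16],[10,13],[14,0],[30,7],[36,8],[38,2],[41,0],[46,17],[48,0]]
[[0,13],[7,16],[10,13],[14,0],[30,7],[36,8],[38,2],[41,10],[45,0],[46,17],[48,0]]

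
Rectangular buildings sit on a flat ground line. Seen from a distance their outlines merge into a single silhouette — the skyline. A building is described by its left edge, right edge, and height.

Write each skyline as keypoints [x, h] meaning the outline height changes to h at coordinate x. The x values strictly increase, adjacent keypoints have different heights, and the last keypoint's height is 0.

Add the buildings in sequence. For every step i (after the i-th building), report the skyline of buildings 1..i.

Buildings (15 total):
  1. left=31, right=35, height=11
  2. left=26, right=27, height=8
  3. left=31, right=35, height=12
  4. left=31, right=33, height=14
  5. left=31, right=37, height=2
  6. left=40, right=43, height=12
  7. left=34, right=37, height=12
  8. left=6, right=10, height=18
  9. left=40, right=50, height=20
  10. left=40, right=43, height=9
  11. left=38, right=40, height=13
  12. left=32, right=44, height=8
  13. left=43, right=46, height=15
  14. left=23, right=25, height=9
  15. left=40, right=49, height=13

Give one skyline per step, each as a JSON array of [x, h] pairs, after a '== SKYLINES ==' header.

== SKYLINES ==
[[31,11],[35,0]]
[[26,8],[27,0],[31,11],[35,0]]
[[26,8],[27,0],[31,12],[35,0]]
[[26,8],[27,0],[31,14],[33,12],[35,0]]
[[26,8],[27,0],[31,14],[33,12],[35,2],[37,0]]
[[26,8],[27,0],[31,14],[33,12],[35,2],[37,0],[40,12],[43,0]]
[[26,8],[27,0],[31,14],[33,12],[37,0],[40,12],[43,0]]
[[6,18],[10,0],[26,8],[27,0],[31,14],[33,12],[37,0],[40,12],[43,0]]
[[6,18],[10,0],[26,8],[27,0],[31,14],[33,12],[37,0],[40,20],[50,0]]
[[6,18],[10,0],[26,8],[27,0],[31,14],[33,12],[37,0],[40,20],[50,0]]
[[6,18],[10,0],[26,8],[27,0],[31,14],[33,12],[37,0],[38,13],[40,20],[50,0]]
[[6,18],[10,0],[26,8],[27,0],[31,14],[33,12],[37,8],[38,13],[40,20],[50,0]]
[[6,18],[10,0],[26,8],[27,0],[31,14],[33,12],[37,8],[38,13],[40,20],[50,0]]
[[6,18],[10,0],[23,9],[25,0],[26,8],[27,0],[31,14],[33,12],[37,8],[38,13],[40,20],[50,0]]
[[6,18],[10,0],[23,9],[25,0],[26,8],[27,0],[31,14],[33,12],[37,8],[38,13],[40,20],[50,0]]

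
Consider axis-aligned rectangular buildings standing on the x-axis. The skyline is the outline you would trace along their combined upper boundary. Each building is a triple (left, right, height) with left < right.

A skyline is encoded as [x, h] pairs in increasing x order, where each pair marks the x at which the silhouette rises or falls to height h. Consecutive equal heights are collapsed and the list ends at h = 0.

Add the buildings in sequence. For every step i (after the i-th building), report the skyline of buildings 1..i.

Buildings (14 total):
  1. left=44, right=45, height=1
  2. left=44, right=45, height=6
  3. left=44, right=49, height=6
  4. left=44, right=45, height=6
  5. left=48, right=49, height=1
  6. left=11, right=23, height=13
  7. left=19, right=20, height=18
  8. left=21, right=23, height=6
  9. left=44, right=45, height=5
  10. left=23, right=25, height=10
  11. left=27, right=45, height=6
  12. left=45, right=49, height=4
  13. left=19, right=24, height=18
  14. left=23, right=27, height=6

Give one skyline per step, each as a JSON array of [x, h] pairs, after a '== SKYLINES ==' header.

== SKYLINES ==
[[44,1],[45,0]]
[[44,6],[45,0]]
[[44,6],[49,0]]
[[44,6],[49,0]]
[[44,6],[49,0]]
[[11,13],[23,0],[44,6],[49,0]]
[[11,13],[19,18],[20,13],[23,0],[44,6],[49,0]]
[[11,13],[19,18],[20,13],[23,0],[44,6],[49,0]]
[[11,13],[19,18],[20,13],[23,0],[44,6],[49,0]]
[[11,13],[19,18],[20,13],[23,10],[25,0],[44,6],[49,0]]
[[11,13],[19,18],[20,13],[23,10],[25,0],[27,6],[49,0]]
[[11,13],[19,18],[20,13],[23,10],[25,0],[27,6],[49,0]]
[[11,13],[19,18],[24,10],[25,0],[27,6],[49,0]]
[[11,13],[19,18],[24,10],[25,6],[49,0]]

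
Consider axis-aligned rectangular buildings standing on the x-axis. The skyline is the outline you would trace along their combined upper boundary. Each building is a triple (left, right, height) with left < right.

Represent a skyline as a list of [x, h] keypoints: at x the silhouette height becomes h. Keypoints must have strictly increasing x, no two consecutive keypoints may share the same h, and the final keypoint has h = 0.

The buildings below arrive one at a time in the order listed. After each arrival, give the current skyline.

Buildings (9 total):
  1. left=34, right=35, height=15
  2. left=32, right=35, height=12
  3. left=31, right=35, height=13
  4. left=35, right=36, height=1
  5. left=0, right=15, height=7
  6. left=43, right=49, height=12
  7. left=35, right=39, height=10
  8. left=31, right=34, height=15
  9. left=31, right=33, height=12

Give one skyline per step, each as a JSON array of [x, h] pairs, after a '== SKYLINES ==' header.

== SKYLINES ==
[[34,15],[35,0]]
[[32,12],[34,15],[35,0]]
[[31,13],[34,15],[35,0]]
[[31,13],[34,15],[35,1],[36,0]]
[[0,7],[15,0],[31,13],[34,15],[35,1],[36,0]]
[[0,7],[15,0],[31,13],[34,15],[35,1],[36,0],[43,12],[49,0]]
[[0,7],[15,0],[31,13],[34,15],[35,10],[39,0],[43,12],[49,0]]
[[0,7],[15,0],[31,15],[35,10],[39,0],[43,12],[49,0]]
[[0,7],[15,0],[31,15],[35,10],[39,0],[43,12],[49,0]]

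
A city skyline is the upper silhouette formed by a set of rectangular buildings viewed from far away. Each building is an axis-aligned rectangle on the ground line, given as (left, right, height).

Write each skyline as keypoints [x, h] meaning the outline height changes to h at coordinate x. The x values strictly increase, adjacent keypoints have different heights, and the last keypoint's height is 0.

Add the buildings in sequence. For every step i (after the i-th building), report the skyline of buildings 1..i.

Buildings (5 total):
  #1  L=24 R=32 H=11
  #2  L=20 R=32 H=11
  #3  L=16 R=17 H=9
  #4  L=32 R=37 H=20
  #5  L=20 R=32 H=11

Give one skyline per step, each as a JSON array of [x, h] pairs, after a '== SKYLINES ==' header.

== SKYLINES ==
[[24,11],[32,0]]
[[20,11],[32,0]]
[[16,9],[17,0],[20,11],[32,0]]
[[16,9],[17,0],[20,11],[32,20],[37,0]]
[[16,9],[17,0],[20,11],[32,20],[37,0]]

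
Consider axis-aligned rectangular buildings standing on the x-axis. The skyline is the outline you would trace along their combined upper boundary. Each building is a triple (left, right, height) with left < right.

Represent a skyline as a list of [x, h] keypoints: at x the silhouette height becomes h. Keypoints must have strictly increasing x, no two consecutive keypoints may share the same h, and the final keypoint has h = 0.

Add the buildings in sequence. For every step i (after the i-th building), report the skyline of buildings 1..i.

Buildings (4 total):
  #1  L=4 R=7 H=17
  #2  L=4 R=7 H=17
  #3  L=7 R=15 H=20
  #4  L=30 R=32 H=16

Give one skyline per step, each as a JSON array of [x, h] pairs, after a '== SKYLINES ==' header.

== SKYLINES ==
[[4,17],[7,0]]
[[4,17],[7,0]]
[[4,17],[7,20],[15,0]]
[[4,17],[7,20],[15,0],[30,16],[32,0]]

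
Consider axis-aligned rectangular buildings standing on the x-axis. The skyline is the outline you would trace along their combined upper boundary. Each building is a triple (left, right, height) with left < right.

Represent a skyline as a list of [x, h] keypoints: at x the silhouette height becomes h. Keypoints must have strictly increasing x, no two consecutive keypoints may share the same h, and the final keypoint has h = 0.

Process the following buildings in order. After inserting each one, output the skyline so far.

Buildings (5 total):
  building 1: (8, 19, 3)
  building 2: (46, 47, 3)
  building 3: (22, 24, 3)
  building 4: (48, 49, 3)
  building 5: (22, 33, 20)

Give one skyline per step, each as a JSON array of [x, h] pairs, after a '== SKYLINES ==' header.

== SKYLINES ==
[[8,3],[19,0]]
[[8,3],[19,0],[46,3],[47,0]]
[[8,3],[19,0],[22,3],[24,0],[46,3],[47,0]]
[[8,3],[19,0],[22,3],[24,0],[46,3],[47,0],[48,3],[49,0]]
[[8,3],[19,0],[22,20],[33,0],[46,3],[47,0],[48,3],[49,0]]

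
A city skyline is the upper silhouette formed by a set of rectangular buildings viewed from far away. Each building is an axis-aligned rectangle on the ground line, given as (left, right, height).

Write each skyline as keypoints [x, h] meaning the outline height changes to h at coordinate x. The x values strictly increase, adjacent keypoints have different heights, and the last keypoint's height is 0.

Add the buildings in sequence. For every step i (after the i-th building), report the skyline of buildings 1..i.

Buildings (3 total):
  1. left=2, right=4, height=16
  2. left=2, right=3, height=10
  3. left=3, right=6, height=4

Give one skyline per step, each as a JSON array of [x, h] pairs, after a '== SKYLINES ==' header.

== SKYLINES ==
[[2,16],[4,0]]
[[2,16],[4,0]]
[[2,16],[4,4],[6,0]]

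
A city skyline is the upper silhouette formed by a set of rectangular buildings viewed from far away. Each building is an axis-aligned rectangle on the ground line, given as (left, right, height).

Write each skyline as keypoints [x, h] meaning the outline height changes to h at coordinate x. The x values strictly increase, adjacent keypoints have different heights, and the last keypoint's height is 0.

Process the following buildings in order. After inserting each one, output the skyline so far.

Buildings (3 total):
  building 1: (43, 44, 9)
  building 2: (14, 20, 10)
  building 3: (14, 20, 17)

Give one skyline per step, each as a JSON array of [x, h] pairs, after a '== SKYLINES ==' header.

== SKYLINES ==
[[43,9],[44,0]]
[[14,10],[20,0],[43,9],[44,0]]
[[14,17],[20,0],[43,9],[44,0]]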